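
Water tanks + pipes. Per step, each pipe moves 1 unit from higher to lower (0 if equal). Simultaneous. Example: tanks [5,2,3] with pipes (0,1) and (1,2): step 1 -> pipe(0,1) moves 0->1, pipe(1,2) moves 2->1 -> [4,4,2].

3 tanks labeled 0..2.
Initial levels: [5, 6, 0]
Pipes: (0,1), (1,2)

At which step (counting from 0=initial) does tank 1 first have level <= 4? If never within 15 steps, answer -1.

Step 1: flows [1->0,1->2] -> levels [6 4 1]
Tank 1 first reaches <=4 at step 1

Answer: 1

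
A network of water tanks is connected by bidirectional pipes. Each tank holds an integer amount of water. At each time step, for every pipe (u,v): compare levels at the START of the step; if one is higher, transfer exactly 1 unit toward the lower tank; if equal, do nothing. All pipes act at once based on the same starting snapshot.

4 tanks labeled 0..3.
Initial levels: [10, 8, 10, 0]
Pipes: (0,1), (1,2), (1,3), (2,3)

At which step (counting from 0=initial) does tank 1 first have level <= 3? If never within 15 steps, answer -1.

Step 1: flows [0->1,2->1,1->3,2->3] -> levels [9 9 8 2]
Step 2: flows [0=1,1->2,1->3,2->3] -> levels [9 7 8 4]
Step 3: flows [0->1,2->1,1->3,2->3] -> levels [8 8 6 6]
Step 4: flows [0=1,1->2,1->3,2=3] -> levels [8 6 7 7]
Step 5: flows [0->1,2->1,3->1,2=3] -> levels [7 9 6 6]
Step 6: flows [1->0,1->2,1->3,2=3] -> levels [8 6 7 7]
  -> period-2 cycle (repeats step 4); tank 1 never drops to <=3
Tank 1 never reaches <=3 within 15 steps

Answer: -1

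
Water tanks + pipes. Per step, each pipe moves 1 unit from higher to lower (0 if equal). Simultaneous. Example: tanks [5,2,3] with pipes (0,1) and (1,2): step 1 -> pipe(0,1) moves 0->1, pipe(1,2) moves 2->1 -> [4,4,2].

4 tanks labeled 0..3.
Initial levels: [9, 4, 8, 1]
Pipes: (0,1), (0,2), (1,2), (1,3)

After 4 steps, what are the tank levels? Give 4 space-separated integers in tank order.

Answer: 7 5 5 5

Derivation:
Step 1: flows [0->1,0->2,2->1,1->3] -> levels [7 5 8 2]
Step 2: flows [0->1,2->0,2->1,1->3] -> levels [7 6 6 3]
Step 3: flows [0->1,0->2,1=2,1->3] -> levels [5 6 7 4]
Step 4: flows [1->0,2->0,2->1,1->3] -> levels [7 5 5 5]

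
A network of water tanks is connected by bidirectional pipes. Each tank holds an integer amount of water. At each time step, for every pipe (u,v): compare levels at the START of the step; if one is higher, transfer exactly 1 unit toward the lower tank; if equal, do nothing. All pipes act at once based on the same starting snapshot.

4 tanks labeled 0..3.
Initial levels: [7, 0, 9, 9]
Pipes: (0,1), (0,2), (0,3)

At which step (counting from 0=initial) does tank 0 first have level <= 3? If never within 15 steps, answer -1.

Step 1: flows [0->1,2->0,3->0] -> levels [8 1 8 8]
Step 2: flows [0->1,0=2,0=3] -> levels [7 2 8 8]
Step 3: flows [0->1,2->0,3->0] -> levels [8 3 7 7]
Step 4: flows [0->1,0->2,0->3] -> levels [5 4 8 8]
Step 5: flows [0->1,2->0,3->0] -> levels [6 5 7 7]
Step 6: flows [0->1,2->0,3->0] -> levels [7 6 6 6]
Step 7: flows [0->1,0->2,0->3] -> levels [4 7 7 7]
Step 8: flows [1->0,2->0,3->0] -> levels [7 6 6 6]
  -> period-2 cycle (repeats step 6); tank 0 never drops to <=3
Tank 0 never reaches <=3 within 15 steps

Answer: -1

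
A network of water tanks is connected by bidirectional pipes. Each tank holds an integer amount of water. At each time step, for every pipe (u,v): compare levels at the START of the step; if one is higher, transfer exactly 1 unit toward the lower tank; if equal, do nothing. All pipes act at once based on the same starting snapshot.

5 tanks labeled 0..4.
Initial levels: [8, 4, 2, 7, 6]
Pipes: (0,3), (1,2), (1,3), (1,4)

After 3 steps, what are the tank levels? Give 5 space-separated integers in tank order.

Answer: 6 5 5 6 5

Derivation:
Step 1: flows [0->3,1->2,3->1,4->1] -> levels [7 5 3 7 5]
Step 2: flows [0=3,1->2,3->1,1=4] -> levels [7 5 4 6 5]
Step 3: flows [0->3,1->2,3->1,1=4] -> levels [6 5 5 6 5]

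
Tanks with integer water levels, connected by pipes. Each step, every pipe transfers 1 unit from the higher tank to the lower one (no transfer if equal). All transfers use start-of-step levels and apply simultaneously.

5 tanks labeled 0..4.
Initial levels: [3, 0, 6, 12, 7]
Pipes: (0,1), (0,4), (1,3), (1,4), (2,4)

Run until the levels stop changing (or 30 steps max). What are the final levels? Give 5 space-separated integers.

Answer: 5 7 6 6 4

Derivation:
Step 1: flows [0->1,4->0,3->1,4->1,4->2] -> levels [3 3 7 11 4]
Step 2: flows [0=1,4->0,3->1,4->1,2->4] -> levels [4 5 6 10 3]
Step 3: flows [1->0,0->4,3->1,1->4,2->4] -> levels [4 4 5 9 6]
Step 4: flows [0=1,4->0,3->1,4->1,4->2] -> levels [5 6 6 8 3]
Step 5: flows [1->0,0->4,3->1,1->4,2->4] -> levels [5 5 5 7 6]
Step 6: flows [0=1,4->0,3->1,4->1,4->2] -> levels [6 7 6 6 3]
Step 7: flows [1->0,0->4,1->3,1->4,2->4] -> levels [6 4 5 7 6]
Step 8: flows [0->1,0=4,3->1,4->1,4->2] -> levels [5 7 6 6 4]
Step 9: flows [1->0,0->4,1->3,1->4,2->4] -> levels [5 4 5 7 7]
Step 10: flows [0->1,4->0,3->1,4->1,4->2] -> levels [5 7 6 6 4]
  -> period-2 cycle: step 10 state = step 8 state; never stabilizes
  -> state at step 30: (30-8) mod 2 = 0, same as step 8 -> [5 7 6 6 4]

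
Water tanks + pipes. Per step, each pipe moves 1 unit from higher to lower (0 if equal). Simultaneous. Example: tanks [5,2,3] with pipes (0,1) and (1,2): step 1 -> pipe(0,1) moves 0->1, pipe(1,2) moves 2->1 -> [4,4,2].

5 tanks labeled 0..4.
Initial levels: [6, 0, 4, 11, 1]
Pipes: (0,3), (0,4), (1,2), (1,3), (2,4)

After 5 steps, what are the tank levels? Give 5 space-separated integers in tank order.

Step 1: flows [3->0,0->4,2->1,3->1,2->4] -> levels [6 2 2 9 3]
Step 2: flows [3->0,0->4,1=2,3->1,4->2] -> levels [6 3 3 7 3]
Step 3: flows [3->0,0->4,1=2,3->1,2=4] -> levels [6 4 3 5 4]
Step 4: flows [0->3,0->4,1->2,3->1,4->2] -> levels [4 4 5 5 4]
Step 5: flows [3->0,0=4,2->1,3->1,2->4] -> levels [5 6 3 3 5]

Answer: 5 6 3 3 5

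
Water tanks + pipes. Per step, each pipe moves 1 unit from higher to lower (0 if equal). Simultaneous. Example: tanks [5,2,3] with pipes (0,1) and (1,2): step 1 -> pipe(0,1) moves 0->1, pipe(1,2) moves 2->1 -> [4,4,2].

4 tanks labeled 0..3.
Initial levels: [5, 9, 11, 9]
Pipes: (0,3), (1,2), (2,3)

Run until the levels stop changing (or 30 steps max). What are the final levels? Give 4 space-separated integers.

Step 1: flows [3->0,2->1,2->3] -> levels [6 10 9 9]
Step 2: flows [3->0,1->2,2=3] -> levels [7 9 10 8]
Step 3: flows [3->0,2->1,2->3] -> levels [8 10 8 8]
Step 4: flows [0=3,1->2,2=3] -> levels [8 9 9 8]
Step 5: flows [0=3,1=2,2->3] -> levels [8 9 8 9]
Step 6: flows [3->0,1->2,3->2] -> levels [9 8 10 7]
Step 7: flows [0->3,2->1,2->3] -> levels [8 9 8 9]
  -> period-2 cycle: step 7 state = step 5 state; never stabilizes
  -> state at step 30: (30-5) mod 2 = 1, same as step 6 -> [9 8 10 7]

Answer: 9 8 10 7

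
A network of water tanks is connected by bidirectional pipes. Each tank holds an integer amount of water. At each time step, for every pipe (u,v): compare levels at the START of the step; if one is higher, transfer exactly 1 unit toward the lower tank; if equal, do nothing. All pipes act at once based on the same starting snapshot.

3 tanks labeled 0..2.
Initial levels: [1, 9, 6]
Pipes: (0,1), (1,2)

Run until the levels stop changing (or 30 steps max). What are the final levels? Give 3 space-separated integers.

Answer: 6 4 6

Derivation:
Step 1: flows [1->0,1->2] -> levels [2 7 7]
Step 2: flows [1->0,1=2] -> levels [3 6 7]
Step 3: flows [1->0,2->1] -> levels [4 6 6]
Step 4: flows [1->0,1=2] -> levels [5 5 6]
Step 5: flows [0=1,2->1] -> levels [5 6 5]
Step 6: flows [1->0,1->2] -> levels [6 4 6]
Step 7: flows [0->1,2->1] -> levels [5 6 5]
  -> period-2 cycle: step 7 state = step 5 state; never stabilizes
  -> state at step 30: (30-5) mod 2 = 1, same as step 6 -> [6 4 6]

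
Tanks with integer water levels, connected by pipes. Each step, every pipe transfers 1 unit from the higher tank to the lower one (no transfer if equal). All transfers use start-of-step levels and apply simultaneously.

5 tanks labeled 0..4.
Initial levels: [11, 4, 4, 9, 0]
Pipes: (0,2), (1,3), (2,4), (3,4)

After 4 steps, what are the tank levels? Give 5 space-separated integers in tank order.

Step 1: flows [0->2,3->1,2->4,3->4] -> levels [10 5 4 7 2]
Step 2: flows [0->2,3->1,2->4,3->4] -> levels [9 6 4 5 4]
Step 3: flows [0->2,1->3,2=4,3->4] -> levels [8 5 5 5 5]
Step 4: flows [0->2,1=3,2=4,3=4] -> levels [7 5 6 5 5]

Answer: 7 5 6 5 5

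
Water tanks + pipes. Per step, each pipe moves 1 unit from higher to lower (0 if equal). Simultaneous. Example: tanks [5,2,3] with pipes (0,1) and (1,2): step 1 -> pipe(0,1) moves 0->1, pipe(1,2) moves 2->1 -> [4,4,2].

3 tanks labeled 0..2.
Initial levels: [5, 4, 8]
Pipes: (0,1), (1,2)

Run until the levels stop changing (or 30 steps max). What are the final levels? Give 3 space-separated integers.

Step 1: flows [0->1,2->1] -> levels [4 6 7]
Step 2: flows [1->0,2->1] -> levels [5 6 6]
Step 3: flows [1->0,1=2] -> levels [6 5 6]
Step 4: flows [0->1,2->1] -> levels [5 7 5]
Step 5: flows [1->0,1->2] -> levels [6 5 6]
  -> period-2 cycle: step 5 state = step 3 state; never stabilizes
  -> state at step 30: (30-3) mod 2 = 1, same as step 4 -> [5 7 5]

Answer: 5 7 5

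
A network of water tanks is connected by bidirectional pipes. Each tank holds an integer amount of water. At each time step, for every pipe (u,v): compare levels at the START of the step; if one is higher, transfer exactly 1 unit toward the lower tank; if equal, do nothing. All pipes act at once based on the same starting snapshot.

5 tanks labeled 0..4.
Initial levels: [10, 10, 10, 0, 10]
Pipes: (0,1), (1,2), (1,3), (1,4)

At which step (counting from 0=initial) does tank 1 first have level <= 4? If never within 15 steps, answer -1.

Answer: -1

Derivation:
Step 1: flows [0=1,1=2,1->3,1=4] -> levels [10 9 10 1 10]
Step 2: flows [0->1,2->1,1->3,4->1] -> levels [9 11 9 2 9]
Step 3: flows [1->0,1->2,1->3,1->4] -> levels [10 7 10 3 10]
Step 4: flows [0->1,2->1,1->3,4->1] -> levels [9 9 9 4 9]
Step 5: flows [0=1,1=2,1->3,1=4] -> levels [9 8 9 5 9]
Step 6: flows [0->1,2->1,1->3,4->1] -> levels [8 10 8 6 8]
Step 7: flows [1->0,1->2,1->3,1->4] -> levels [9 6 9 7 9]
Step 8: flows [0->1,2->1,3->1,4->1] -> levels [8 10 8 6 8]
  -> period-2 cycle (repeats step 6); tank 1 never drops to <=4
Tank 1 never reaches <=4 within 15 steps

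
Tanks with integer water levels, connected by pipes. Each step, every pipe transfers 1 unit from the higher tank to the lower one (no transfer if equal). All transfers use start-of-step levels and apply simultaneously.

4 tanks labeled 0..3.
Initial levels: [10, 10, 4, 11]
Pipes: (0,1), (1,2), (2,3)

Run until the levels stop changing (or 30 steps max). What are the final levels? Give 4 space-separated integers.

Step 1: flows [0=1,1->2,3->2] -> levels [10 9 6 10]
Step 2: flows [0->1,1->2,3->2] -> levels [9 9 8 9]
Step 3: flows [0=1,1->2,3->2] -> levels [9 8 10 8]
Step 4: flows [0->1,2->1,2->3] -> levels [8 10 8 9]
Step 5: flows [1->0,1->2,3->2] -> levels [9 8 10 8]
  -> period-2 cycle: step 5 state = step 3 state; never stabilizes
  -> state at step 30: (30-3) mod 2 = 1, same as step 4 -> [8 10 8 9]

Answer: 8 10 8 9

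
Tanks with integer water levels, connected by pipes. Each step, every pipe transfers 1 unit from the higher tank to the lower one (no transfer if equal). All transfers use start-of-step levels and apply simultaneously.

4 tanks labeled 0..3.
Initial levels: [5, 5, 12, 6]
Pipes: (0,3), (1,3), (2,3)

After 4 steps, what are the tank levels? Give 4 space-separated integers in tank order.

Answer: 7 7 8 6

Derivation:
Step 1: flows [3->0,3->1,2->3] -> levels [6 6 11 5]
Step 2: flows [0->3,1->3,2->3] -> levels [5 5 10 8]
Step 3: flows [3->0,3->1,2->3] -> levels [6 6 9 7]
Step 4: flows [3->0,3->1,2->3] -> levels [7 7 8 6]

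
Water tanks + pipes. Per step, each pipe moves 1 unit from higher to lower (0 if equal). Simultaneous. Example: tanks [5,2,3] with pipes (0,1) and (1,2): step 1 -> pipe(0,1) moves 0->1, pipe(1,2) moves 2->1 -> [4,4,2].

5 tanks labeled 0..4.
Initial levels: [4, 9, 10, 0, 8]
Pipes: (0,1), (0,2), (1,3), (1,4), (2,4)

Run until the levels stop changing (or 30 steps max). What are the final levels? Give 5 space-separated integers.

Step 1: flows [1->0,2->0,1->3,1->4,2->4] -> levels [6 6 8 1 10]
Step 2: flows [0=1,2->0,1->3,4->1,4->2] -> levels [7 6 8 2 8]
Step 3: flows [0->1,2->0,1->3,4->1,2=4] -> levels [7 7 7 3 7]
Step 4: flows [0=1,0=2,1->3,1=4,2=4] -> levels [7 6 7 4 7]
Step 5: flows [0->1,0=2,1->3,4->1,2=4] -> levels [6 7 7 5 6]
Step 6: flows [1->0,2->0,1->3,1->4,2->4] -> levels [8 4 5 6 8]
Step 7: flows [0->1,0->2,3->1,4->1,4->2] -> levels [6 7 7 5 6]
  -> period-2 cycle: step 7 state = step 5 state; never stabilizes
  -> state at step 30: (30-5) mod 2 = 1, same as step 6 -> [8 4 5 6 8]

Answer: 8 4 5 6 8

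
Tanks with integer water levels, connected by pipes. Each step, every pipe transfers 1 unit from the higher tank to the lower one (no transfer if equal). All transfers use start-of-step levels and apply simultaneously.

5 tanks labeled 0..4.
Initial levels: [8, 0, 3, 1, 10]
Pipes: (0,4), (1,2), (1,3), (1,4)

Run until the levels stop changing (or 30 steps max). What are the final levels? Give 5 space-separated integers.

Step 1: flows [4->0,2->1,3->1,4->1] -> levels [9 3 2 0 8]
Step 2: flows [0->4,1->2,1->3,4->1] -> levels [8 2 3 1 8]
Step 3: flows [0=4,2->1,1->3,4->1] -> levels [8 3 2 2 7]
Step 4: flows [0->4,1->2,1->3,4->1] -> levels [7 2 3 3 7]
Step 5: flows [0=4,2->1,3->1,4->1] -> levels [7 5 2 2 6]
Step 6: flows [0->4,1->2,1->3,4->1] -> levels [6 4 3 3 6]
Step 7: flows [0=4,1->2,1->3,4->1] -> levels [6 3 4 4 5]
Step 8: flows [0->4,2->1,3->1,4->1] -> levels [5 6 3 3 5]
Step 9: flows [0=4,1->2,1->3,1->4] -> levels [5 3 4 4 6]
Step 10: flows [4->0,2->1,3->1,4->1] -> levels [6 6 3 3 4]
Step 11: flows [0->4,1->2,1->3,1->4] -> levels [5 3 4 4 6]
  -> period-2 cycle: step 11 state = step 9 state; never stabilizes
  -> state at step 30: (30-9) mod 2 = 1, same as step 10 -> [6 6 3 3 4]

Answer: 6 6 3 3 4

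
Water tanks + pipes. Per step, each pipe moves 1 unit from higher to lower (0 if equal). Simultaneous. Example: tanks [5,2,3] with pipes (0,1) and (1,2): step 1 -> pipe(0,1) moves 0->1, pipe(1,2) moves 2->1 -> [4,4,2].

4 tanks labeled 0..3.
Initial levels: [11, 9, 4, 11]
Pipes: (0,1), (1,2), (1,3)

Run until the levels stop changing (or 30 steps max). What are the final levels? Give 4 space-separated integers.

Answer: 10 7 8 10

Derivation:
Step 1: flows [0->1,1->2,3->1] -> levels [10 10 5 10]
Step 2: flows [0=1,1->2,1=3] -> levels [10 9 6 10]
Step 3: flows [0->1,1->2,3->1] -> levels [9 10 7 9]
Step 4: flows [1->0,1->2,1->3] -> levels [10 7 8 10]
Step 5: flows [0->1,2->1,3->1] -> levels [9 10 7 9]
  -> period-2 cycle: step 5 state = step 3 state; never stabilizes
  -> state at step 30: (30-3) mod 2 = 1, same as step 4 -> [10 7 8 10]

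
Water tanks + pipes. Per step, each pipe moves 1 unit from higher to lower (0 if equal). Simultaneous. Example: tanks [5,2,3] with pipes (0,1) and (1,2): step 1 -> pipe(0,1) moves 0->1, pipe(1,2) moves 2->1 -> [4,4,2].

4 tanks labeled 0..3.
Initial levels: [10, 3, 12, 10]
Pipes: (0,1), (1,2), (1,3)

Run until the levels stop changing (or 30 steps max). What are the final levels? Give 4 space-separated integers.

Answer: 8 11 8 8

Derivation:
Step 1: flows [0->1,2->1,3->1] -> levels [9 6 11 9]
Step 2: flows [0->1,2->1,3->1] -> levels [8 9 10 8]
Step 3: flows [1->0,2->1,1->3] -> levels [9 8 9 9]
Step 4: flows [0->1,2->1,3->1] -> levels [8 11 8 8]
Step 5: flows [1->0,1->2,1->3] -> levels [9 8 9 9]
  -> period-2 cycle: step 5 state = step 3 state; never stabilizes
  -> state at step 30: (30-3) mod 2 = 1, same as step 4 -> [8 11 8 8]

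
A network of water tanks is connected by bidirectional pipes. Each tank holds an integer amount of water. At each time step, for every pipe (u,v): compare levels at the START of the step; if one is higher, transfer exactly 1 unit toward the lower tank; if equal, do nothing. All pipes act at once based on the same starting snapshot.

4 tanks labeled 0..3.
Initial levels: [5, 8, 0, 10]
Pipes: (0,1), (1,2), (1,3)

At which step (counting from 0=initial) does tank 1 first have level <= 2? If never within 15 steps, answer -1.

Answer: -1

Derivation:
Step 1: flows [1->0,1->2,3->1] -> levels [6 7 1 9]
Step 2: flows [1->0,1->2,3->1] -> levels [7 6 2 8]
Step 3: flows [0->1,1->2,3->1] -> levels [6 7 3 7]
Step 4: flows [1->0,1->2,1=3] -> levels [7 5 4 7]
Step 5: flows [0->1,1->2,3->1] -> levels [6 6 5 6]
Step 6: flows [0=1,1->2,1=3] -> levels [6 5 6 6]
Step 7: flows [0->1,2->1,3->1] -> levels [5 8 5 5]
Step 8: flows [1->0,1->2,1->3] -> levels [6 5 6 6]
  -> period-2 cycle (repeats step 6); tank 1 never drops to <=2
Tank 1 never reaches <=2 within 15 steps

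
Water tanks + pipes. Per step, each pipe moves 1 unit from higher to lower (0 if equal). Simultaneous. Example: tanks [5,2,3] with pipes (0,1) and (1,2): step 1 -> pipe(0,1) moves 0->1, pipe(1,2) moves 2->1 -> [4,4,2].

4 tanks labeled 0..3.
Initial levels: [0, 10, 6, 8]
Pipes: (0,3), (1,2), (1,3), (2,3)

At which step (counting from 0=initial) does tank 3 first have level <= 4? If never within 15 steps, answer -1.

Answer: 6

Derivation:
Step 1: flows [3->0,1->2,1->3,3->2] -> levels [1 8 8 7]
Step 2: flows [3->0,1=2,1->3,2->3] -> levels [2 7 7 8]
Step 3: flows [3->0,1=2,3->1,3->2] -> levels [3 8 8 5]
Step 4: flows [3->0,1=2,1->3,2->3] -> levels [4 7 7 6]
Step 5: flows [3->0,1=2,1->3,2->3] -> levels [5 6 6 7]
Step 6: flows [3->0,1=2,3->1,3->2] -> levels [6 7 7 4]
Tank 3 first reaches <=4 at step 6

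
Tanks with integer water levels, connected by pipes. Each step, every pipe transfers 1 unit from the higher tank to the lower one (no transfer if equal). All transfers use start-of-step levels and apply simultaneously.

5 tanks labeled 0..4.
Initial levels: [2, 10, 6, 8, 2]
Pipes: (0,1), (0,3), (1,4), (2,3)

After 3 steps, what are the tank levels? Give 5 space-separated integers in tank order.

Answer: 6 5 6 6 5

Derivation:
Step 1: flows [1->0,3->0,1->4,3->2] -> levels [4 8 7 6 3]
Step 2: flows [1->0,3->0,1->4,2->3] -> levels [6 6 6 6 4]
Step 3: flows [0=1,0=3,1->4,2=3] -> levels [6 5 6 6 5]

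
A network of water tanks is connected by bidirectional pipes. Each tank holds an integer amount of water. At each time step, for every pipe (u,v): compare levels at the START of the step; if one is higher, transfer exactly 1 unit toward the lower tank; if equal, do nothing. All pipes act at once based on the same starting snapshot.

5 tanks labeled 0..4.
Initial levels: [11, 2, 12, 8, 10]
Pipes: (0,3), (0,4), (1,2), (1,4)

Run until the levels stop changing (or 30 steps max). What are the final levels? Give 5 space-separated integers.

Step 1: flows [0->3,0->4,2->1,4->1] -> levels [9 4 11 9 10]
Step 2: flows [0=3,4->0,2->1,4->1] -> levels [10 6 10 9 8]
Step 3: flows [0->3,0->4,2->1,4->1] -> levels [8 8 9 10 8]
Step 4: flows [3->0,0=4,2->1,1=4] -> levels [9 9 8 9 8]
Step 5: flows [0=3,0->4,1->2,1->4] -> levels [8 7 9 9 10]
Step 6: flows [3->0,4->0,2->1,4->1] -> levels [10 9 8 8 8]
Step 7: flows [0->3,0->4,1->2,1->4] -> levels [8 7 9 9 10]
  -> period-2 cycle: step 7 state = step 5 state; never stabilizes
  -> state at step 30: (30-5) mod 2 = 1, same as step 6 -> [10 9 8 8 8]

Answer: 10 9 8 8 8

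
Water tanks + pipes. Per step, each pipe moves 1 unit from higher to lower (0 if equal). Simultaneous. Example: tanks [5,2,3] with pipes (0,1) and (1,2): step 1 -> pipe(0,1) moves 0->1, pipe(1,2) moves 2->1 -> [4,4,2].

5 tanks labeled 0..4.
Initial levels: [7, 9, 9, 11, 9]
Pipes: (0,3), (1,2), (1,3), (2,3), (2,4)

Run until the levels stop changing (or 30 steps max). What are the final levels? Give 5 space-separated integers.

Step 1: flows [3->0,1=2,3->1,3->2,2=4] -> levels [8 10 10 8 9]
Step 2: flows [0=3,1=2,1->3,2->3,2->4] -> levels [8 9 8 10 10]
Step 3: flows [3->0,1->2,3->1,3->2,4->2] -> levels [9 9 11 7 9]
Step 4: flows [0->3,2->1,1->3,2->3,2->4] -> levels [8 9 8 10 10]
  -> period-2 cycle: step 4 state = step 2 state; never stabilizes
  -> state at step 30: (30-2) mod 2 = 0, same as step 2 -> [8 9 8 10 10]

Answer: 8 9 8 10 10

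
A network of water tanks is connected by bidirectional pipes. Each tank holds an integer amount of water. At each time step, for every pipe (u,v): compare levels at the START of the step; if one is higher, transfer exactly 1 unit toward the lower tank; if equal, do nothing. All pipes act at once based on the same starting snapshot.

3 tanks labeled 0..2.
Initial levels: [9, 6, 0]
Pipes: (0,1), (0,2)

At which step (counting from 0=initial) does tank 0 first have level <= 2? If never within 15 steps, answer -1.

Step 1: flows [0->1,0->2] -> levels [7 7 1]
Step 2: flows [0=1,0->2] -> levels [6 7 2]
Step 3: flows [1->0,0->2] -> levels [6 6 3]
Step 4: flows [0=1,0->2] -> levels [5 6 4]
Step 5: flows [1->0,0->2] -> levels [5 5 5]
Step 6: flows [0=1,0=2] -> levels [5 5 5]
  -> stable; tank 0 stays at 5 > 2
Tank 0 never reaches <=2 within 15 steps

Answer: -1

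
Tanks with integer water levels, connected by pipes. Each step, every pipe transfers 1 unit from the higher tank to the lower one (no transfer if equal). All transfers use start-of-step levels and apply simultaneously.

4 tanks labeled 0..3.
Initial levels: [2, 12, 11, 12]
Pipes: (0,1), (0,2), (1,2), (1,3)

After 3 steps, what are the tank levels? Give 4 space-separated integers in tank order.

Step 1: flows [1->0,2->0,1->2,1=3] -> levels [4 10 11 12]
Step 2: flows [1->0,2->0,2->1,3->1] -> levels [6 11 9 11]
Step 3: flows [1->0,2->0,1->2,1=3] -> levels [8 9 9 11]

Answer: 8 9 9 11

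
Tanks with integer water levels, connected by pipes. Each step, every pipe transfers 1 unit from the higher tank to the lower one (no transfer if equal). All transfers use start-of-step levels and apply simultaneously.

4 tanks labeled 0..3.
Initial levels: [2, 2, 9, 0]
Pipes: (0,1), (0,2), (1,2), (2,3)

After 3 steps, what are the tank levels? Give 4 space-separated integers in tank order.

Answer: 3 3 4 3

Derivation:
Step 1: flows [0=1,2->0,2->1,2->3] -> levels [3 3 6 1]
Step 2: flows [0=1,2->0,2->1,2->3] -> levels [4 4 3 2]
Step 3: flows [0=1,0->2,1->2,2->3] -> levels [3 3 4 3]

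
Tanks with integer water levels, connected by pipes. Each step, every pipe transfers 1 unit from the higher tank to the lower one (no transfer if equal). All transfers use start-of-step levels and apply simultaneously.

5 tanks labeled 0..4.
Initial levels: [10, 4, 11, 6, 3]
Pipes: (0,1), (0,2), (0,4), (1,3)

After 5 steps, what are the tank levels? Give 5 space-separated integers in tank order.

Answer: 6 8 7 6 7

Derivation:
Step 1: flows [0->1,2->0,0->4,3->1] -> levels [9 6 10 5 4]
Step 2: flows [0->1,2->0,0->4,1->3] -> levels [8 6 9 6 5]
Step 3: flows [0->1,2->0,0->4,1=3] -> levels [7 7 8 6 6]
Step 4: flows [0=1,2->0,0->4,1->3] -> levels [7 6 7 7 7]
Step 5: flows [0->1,0=2,0=4,3->1] -> levels [6 8 7 6 7]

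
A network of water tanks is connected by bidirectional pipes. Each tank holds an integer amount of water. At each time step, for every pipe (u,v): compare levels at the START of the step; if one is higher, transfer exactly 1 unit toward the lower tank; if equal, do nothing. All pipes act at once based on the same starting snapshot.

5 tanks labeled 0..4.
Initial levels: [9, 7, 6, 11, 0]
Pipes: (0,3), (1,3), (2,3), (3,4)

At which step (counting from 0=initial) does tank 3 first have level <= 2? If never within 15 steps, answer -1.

Answer: -1

Derivation:
Step 1: flows [3->0,3->1,3->2,3->4] -> levels [10 8 7 7 1]
Step 2: flows [0->3,1->3,2=3,3->4] -> levels [9 7 7 8 2]
Step 3: flows [0->3,3->1,3->2,3->4] -> levels [8 8 8 6 3]
Step 4: flows [0->3,1->3,2->3,3->4] -> levels [7 7 7 8 4]
Step 5: flows [3->0,3->1,3->2,3->4] -> levels [8 8 8 4 5]
Step 6: flows [0->3,1->3,2->3,4->3] -> levels [7 7 7 8 4]
  -> period-2 cycle (repeats step 4); tank 3 never drops to <=2
Tank 3 never reaches <=2 within 15 steps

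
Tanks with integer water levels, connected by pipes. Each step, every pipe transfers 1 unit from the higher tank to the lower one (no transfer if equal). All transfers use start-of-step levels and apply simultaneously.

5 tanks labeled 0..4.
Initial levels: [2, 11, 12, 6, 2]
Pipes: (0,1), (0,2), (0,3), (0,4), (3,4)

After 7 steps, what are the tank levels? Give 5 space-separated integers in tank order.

Answer: 5 7 7 7 7

Derivation:
Step 1: flows [1->0,2->0,3->0,0=4,3->4] -> levels [5 10 11 4 3]
Step 2: flows [1->0,2->0,0->3,0->4,3->4] -> levels [5 9 10 4 5]
Step 3: flows [1->0,2->0,0->3,0=4,4->3] -> levels [6 8 9 6 4]
Step 4: flows [1->0,2->0,0=3,0->4,3->4] -> levels [7 7 8 5 6]
Step 5: flows [0=1,2->0,0->3,0->4,4->3] -> levels [6 7 7 7 6]
Step 6: flows [1->0,2->0,3->0,0=4,3->4] -> levels [9 6 6 5 7]
Step 7: flows [0->1,0->2,0->3,0->4,4->3] -> levels [5 7 7 7 7]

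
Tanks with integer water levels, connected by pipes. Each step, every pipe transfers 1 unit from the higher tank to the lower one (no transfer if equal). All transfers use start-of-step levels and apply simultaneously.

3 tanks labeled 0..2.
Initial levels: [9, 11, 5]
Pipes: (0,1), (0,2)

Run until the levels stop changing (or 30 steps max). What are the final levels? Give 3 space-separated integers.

Step 1: flows [1->0,0->2] -> levels [9 10 6]
Step 2: flows [1->0,0->2] -> levels [9 9 7]
Step 3: flows [0=1,0->2] -> levels [8 9 8]
Step 4: flows [1->0,0=2] -> levels [9 8 8]
Step 5: flows [0->1,0->2] -> levels [7 9 9]
Step 6: flows [1->0,2->0] -> levels [9 8 8]
  -> period-2 cycle: step 6 state = step 4 state; never stabilizes
  -> state at step 30: (30-4) mod 2 = 0, same as step 4 -> [9 8 8]

Answer: 9 8 8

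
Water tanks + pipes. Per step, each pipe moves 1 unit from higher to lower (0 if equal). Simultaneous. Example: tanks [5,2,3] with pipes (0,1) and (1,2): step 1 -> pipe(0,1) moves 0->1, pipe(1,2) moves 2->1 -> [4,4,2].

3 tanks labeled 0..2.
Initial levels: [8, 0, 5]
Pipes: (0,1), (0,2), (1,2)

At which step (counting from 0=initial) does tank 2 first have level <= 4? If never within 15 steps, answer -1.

Answer: 3

Derivation:
Step 1: flows [0->1,0->2,2->1] -> levels [6 2 5]
Step 2: flows [0->1,0->2,2->1] -> levels [4 4 5]
Step 3: flows [0=1,2->0,2->1] -> levels [5 5 3]
Tank 2 first reaches <=4 at step 3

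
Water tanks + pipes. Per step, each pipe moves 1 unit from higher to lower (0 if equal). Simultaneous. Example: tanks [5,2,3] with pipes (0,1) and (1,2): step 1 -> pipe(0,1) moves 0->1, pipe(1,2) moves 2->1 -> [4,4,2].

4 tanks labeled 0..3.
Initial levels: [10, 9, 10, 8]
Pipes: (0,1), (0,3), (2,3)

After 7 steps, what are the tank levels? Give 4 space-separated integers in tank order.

Answer: 8 10 9 10

Derivation:
Step 1: flows [0->1,0->3,2->3] -> levels [8 10 9 10]
Step 2: flows [1->0,3->0,3->2] -> levels [10 9 10 8]
  -> period-2 cycle: step 2 state = step 0 state
  -> state at step 7: (7-0) mod 2 = 1, same as step 1 -> [8 10 9 10]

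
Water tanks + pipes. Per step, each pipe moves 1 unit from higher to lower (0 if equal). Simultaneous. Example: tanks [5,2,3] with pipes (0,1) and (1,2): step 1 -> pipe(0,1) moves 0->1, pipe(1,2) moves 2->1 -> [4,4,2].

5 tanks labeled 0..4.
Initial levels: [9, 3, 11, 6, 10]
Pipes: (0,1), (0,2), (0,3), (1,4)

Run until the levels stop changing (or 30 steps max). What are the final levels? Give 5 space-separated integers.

Answer: 6 9 9 8 7

Derivation:
Step 1: flows [0->1,2->0,0->3,4->1] -> levels [8 5 10 7 9]
Step 2: flows [0->1,2->0,0->3,4->1] -> levels [7 7 9 8 8]
Step 3: flows [0=1,2->0,3->0,4->1] -> levels [9 8 8 7 7]
Step 4: flows [0->1,0->2,0->3,1->4] -> levels [6 8 9 8 8]
Step 5: flows [1->0,2->0,3->0,1=4] -> levels [9 7 8 7 8]
Step 6: flows [0->1,0->2,0->3,4->1] -> levels [6 9 9 8 7]
Step 7: flows [1->0,2->0,3->0,1->4] -> levels [9 7 8 7 8]
  -> period-2 cycle: step 7 state = step 5 state; never stabilizes
  -> state at step 30: (30-5) mod 2 = 1, same as step 6 -> [6 9 9 8 7]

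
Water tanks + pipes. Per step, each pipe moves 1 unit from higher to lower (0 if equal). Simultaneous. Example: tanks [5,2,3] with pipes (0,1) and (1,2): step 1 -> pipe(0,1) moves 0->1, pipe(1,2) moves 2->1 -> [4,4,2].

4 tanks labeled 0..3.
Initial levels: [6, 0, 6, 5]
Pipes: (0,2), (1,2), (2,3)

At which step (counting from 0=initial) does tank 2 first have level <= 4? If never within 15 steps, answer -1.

Step 1: flows [0=2,2->1,2->3] -> levels [6 1 4 6]
Tank 2 first reaches <=4 at step 1

Answer: 1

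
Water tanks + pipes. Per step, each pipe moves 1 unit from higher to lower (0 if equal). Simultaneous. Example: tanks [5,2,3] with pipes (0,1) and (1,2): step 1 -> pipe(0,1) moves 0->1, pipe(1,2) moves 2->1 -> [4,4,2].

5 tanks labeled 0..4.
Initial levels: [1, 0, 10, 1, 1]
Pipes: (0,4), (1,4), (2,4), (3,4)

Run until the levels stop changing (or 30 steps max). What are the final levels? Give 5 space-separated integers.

Step 1: flows [0=4,4->1,2->4,3=4] -> levels [1 1 9 1 1]
Step 2: flows [0=4,1=4,2->4,3=4] -> levels [1 1 8 1 2]
Step 3: flows [4->0,4->1,2->4,4->3] -> levels [2 2 7 2 0]
Step 4: flows [0->4,1->4,2->4,3->4] -> levels [1 1 6 1 4]
Step 5: flows [4->0,4->1,2->4,4->3] -> levels [2 2 5 2 2]
Step 6: flows [0=4,1=4,2->4,3=4] -> levels [2 2 4 2 3]
Step 7: flows [4->0,4->1,2->4,4->3] -> levels [3 3 3 3 1]
Step 8: flows [0->4,1->4,2->4,3->4] -> levels [2 2 2 2 5]
Step 9: flows [4->0,4->1,4->2,4->3] -> levels [3 3 3 3 1]
  -> period-2 cycle: step 9 state = step 7 state; never stabilizes
  -> state at step 30: (30-7) mod 2 = 1, same as step 8 -> [2 2 2 2 5]

Answer: 2 2 2 2 5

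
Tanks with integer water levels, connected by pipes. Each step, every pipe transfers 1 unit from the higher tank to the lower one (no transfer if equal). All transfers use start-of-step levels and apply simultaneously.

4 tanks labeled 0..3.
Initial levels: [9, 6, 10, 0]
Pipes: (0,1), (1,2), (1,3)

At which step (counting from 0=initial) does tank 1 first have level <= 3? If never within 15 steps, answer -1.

Step 1: flows [0->1,2->1,1->3] -> levels [8 7 9 1]
Step 2: flows [0->1,2->1,1->3] -> levels [7 8 8 2]
Step 3: flows [1->0,1=2,1->3] -> levels [8 6 8 3]
Step 4: flows [0->1,2->1,1->3] -> levels [7 7 7 4]
Step 5: flows [0=1,1=2,1->3] -> levels [7 6 7 5]
Step 6: flows [0->1,2->1,1->3] -> levels [6 7 6 6]
Step 7: flows [1->0,1->2,1->3] -> levels [7 4 7 7]
Step 8: flows [0->1,2->1,3->1] -> levels [6 7 6 6]
  -> period-2 cycle (repeats step 6); tank 1 never drops to <=3
Tank 1 never reaches <=3 within 15 steps

Answer: -1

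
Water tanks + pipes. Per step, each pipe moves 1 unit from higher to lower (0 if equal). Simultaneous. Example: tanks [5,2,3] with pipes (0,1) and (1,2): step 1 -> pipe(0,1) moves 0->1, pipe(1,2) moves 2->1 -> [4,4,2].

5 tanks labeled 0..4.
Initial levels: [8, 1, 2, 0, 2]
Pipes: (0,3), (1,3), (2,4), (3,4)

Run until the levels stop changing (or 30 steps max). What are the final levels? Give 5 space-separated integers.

Step 1: flows [0->3,1->3,2=4,4->3] -> levels [7 0 2 3 1]
Step 2: flows [0->3,3->1,2->4,3->4] -> levels [6 1 1 2 3]
Step 3: flows [0->3,3->1,4->2,4->3] -> levels [5 2 2 3 1]
Step 4: flows [0->3,3->1,2->4,3->4] -> levels [4 3 1 2 3]
Step 5: flows [0->3,1->3,4->2,4->3] -> levels [3 2 2 5 1]
Step 6: flows [3->0,3->1,2->4,3->4] -> levels [4 3 1 2 3]
  -> period-2 cycle: step 6 state = step 4 state; never stabilizes
  -> state at step 30: (30-4) mod 2 = 0, same as step 4 -> [4 3 1 2 3]

Answer: 4 3 1 2 3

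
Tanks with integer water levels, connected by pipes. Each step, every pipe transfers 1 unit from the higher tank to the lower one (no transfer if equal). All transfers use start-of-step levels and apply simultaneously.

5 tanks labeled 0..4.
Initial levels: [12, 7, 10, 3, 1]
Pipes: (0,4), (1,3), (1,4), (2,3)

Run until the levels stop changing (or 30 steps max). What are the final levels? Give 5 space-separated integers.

Step 1: flows [0->4,1->3,1->4,2->3] -> levels [11 5 9 5 3]
Step 2: flows [0->4,1=3,1->4,2->3] -> levels [10 4 8 6 5]
Step 3: flows [0->4,3->1,4->1,2->3] -> levels [9 6 7 6 5]
Step 4: flows [0->4,1=3,1->4,2->3] -> levels [8 5 6 7 7]
Step 5: flows [0->4,3->1,4->1,3->2] -> levels [7 7 7 5 7]
Step 6: flows [0=4,1->3,1=4,2->3] -> levels [7 6 6 7 7]
Step 7: flows [0=4,3->1,4->1,3->2] -> levels [7 8 7 5 6]
Step 8: flows [0->4,1->3,1->4,2->3] -> levels [6 6 6 7 8]
Step 9: flows [4->0,3->1,4->1,3->2] -> levels [7 8 7 5 6]
  -> period-2 cycle: step 9 state = step 7 state; never stabilizes
  -> state at step 30: (30-7) mod 2 = 1, same as step 8 -> [6 6 6 7 8]

Answer: 6 6 6 7 8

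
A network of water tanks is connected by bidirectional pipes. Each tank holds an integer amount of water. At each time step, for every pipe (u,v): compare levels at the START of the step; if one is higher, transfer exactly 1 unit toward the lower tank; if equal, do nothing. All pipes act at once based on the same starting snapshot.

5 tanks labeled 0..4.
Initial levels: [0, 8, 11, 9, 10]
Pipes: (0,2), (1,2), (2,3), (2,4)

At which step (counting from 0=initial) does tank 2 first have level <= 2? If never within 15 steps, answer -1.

Answer: -1

Derivation:
Step 1: flows [2->0,2->1,2->3,2->4] -> levels [1 9 7 10 11]
Step 2: flows [2->0,1->2,3->2,4->2] -> levels [2 8 9 9 10]
Step 3: flows [2->0,2->1,2=3,4->2] -> levels [3 9 8 9 9]
Step 4: flows [2->0,1->2,3->2,4->2] -> levels [4 8 10 8 8]
Step 5: flows [2->0,2->1,2->3,2->4] -> levels [5 9 6 9 9]
Step 6: flows [2->0,1->2,3->2,4->2] -> levels [6 8 8 8 8]
Step 7: flows [2->0,1=2,2=3,2=4] -> levels [7 8 7 8 8]
Step 8: flows [0=2,1->2,3->2,4->2] -> levels [7 7 10 7 7]
Step 9: flows [2->0,2->1,2->3,2->4] -> levels [8 8 6 8 8]
Step 10: flows [0->2,1->2,3->2,4->2] -> levels [7 7 10 7 7]
  -> period-2 cycle (repeats step 8); tank 2 never drops to <=2
Tank 2 never reaches <=2 within 15 steps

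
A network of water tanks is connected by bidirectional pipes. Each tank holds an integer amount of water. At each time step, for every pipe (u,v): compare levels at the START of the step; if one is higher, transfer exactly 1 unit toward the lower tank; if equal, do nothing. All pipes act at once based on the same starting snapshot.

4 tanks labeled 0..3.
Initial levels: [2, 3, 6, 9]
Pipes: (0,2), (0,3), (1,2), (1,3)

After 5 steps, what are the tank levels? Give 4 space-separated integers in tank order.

Answer: 5 5 5 5

Derivation:
Step 1: flows [2->0,3->0,2->1,3->1] -> levels [4 5 4 7]
Step 2: flows [0=2,3->0,1->2,3->1] -> levels [5 5 5 5]
Step 3: flows [0=2,0=3,1=2,1=3] -> levels [5 5 5 5]
  -> stable; steps 4..5 unchanged -> [5 5 5 5]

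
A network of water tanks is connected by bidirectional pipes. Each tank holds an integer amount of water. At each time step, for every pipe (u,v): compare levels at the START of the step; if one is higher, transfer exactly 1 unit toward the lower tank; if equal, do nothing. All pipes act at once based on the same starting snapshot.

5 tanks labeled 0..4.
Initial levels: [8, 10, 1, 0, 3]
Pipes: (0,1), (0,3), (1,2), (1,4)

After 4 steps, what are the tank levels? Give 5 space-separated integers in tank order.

Step 1: flows [1->0,0->3,1->2,1->4] -> levels [8 7 2 1 4]
Step 2: flows [0->1,0->3,1->2,1->4] -> levels [6 6 3 2 5]
Step 3: flows [0=1,0->3,1->2,1->4] -> levels [5 4 4 3 6]
Step 4: flows [0->1,0->3,1=2,4->1] -> levels [3 6 4 4 5]

Answer: 3 6 4 4 5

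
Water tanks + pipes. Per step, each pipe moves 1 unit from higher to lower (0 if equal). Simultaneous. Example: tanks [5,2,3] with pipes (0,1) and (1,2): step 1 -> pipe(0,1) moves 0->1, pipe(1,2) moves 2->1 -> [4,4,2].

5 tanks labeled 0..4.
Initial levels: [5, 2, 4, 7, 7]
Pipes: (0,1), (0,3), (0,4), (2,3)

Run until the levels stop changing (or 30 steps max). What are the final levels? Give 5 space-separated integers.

Step 1: flows [0->1,3->0,4->0,3->2] -> levels [6 3 5 5 6]
Step 2: flows [0->1,0->3,0=4,2=3] -> levels [4 4 5 6 6]
Step 3: flows [0=1,3->0,4->0,3->2] -> levels [6 4 6 4 5]
Step 4: flows [0->1,0->3,0->4,2->3] -> levels [3 5 5 6 6]
Step 5: flows [1->0,3->0,4->0,3->2] -> levels [6 4 6 4 5]
  -> period-2 cycle: step 5 state = step 3 state; never stabilizes
  -> state at step 30: (30-3) mod 2 = 1, same as step 4 -> [3 5 5 6 6]

Answer: 3 5 5 6 6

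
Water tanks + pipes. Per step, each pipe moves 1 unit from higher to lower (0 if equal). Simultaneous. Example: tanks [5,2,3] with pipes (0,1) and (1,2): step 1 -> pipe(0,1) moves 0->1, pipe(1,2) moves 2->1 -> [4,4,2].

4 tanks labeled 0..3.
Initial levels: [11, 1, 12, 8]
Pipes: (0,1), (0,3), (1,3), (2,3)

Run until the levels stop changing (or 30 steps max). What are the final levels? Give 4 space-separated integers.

Answer: 7 9 8 8

Derivation:
Step 1: flows [0->1,0->3,3->1,2->3] -> levels [9 3 11 9]
Step 2: flows [0->1,0=3,3->1,2->3] -> levels [8 5 10 9]
Step 3: flows [0->1,3->0,3->1,2->3] -> levels [8 7 9 8]
Step 4: flows [0->1,0=3,3->1,2->3] -> levels [7 9 8 8]
Step 5: flows [1->0,3->0,1->3,2=3] -> levels [9 7 8 8]
Step 6: flows [0->1,0->3,3->1,2=3] -> levels [7 9 8 8]
  -> period-2 cycle: step 6 state = step 4 state; never stabilizes
  -> state at step 30: (30-4) mod 2 = 0, same as step 4 -> [7 9 8 8]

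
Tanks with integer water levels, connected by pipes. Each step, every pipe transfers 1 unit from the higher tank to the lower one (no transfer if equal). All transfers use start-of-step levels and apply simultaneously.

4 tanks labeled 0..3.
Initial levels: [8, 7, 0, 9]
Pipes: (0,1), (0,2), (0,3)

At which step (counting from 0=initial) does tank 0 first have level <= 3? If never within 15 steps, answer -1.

Step 1: flows [0->1,0->2,3->0] -> levels [7 8 1 8]
Step 2: flows [1->0,0->2,3->0] -> levels [8 7 2 7]
Step 3: flows [0->1,0->2,0->3] -> levels [5 8 3 8]
Step 4: flows [1->0,0->2,3->0] -> levels [6 7 4 7]
Step 5: flows [1->0,0->2,3->0] -> levels [7 6 5 6]
Step 6: flows [0->1,0->2,0->3] -> levels [4 7 6 7]
Step 7: flows [1->0,2->0,3->0] -> levels [7 6 5 6]
  -> period-2 cycle (repeats step 5); tank 0 never drops to <=3
Tank 0 never reaches <=3 within 15 steps

Answer: -1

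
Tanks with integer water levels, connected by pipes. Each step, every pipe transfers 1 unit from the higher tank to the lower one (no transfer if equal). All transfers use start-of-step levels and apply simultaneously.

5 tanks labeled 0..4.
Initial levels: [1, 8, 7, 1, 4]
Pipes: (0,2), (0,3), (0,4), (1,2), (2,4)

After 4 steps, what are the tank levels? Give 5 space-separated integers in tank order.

Answer: 4 4 6 4 3

Derivation:
Step 1: flows [2->0,0=3,4->0,1->2,2->4] -> levels [3 7 6 1 4]
Step 2: flows [2->0,0->3,4->0,1->2,2->4] -> levels [4 6 5 2 4]
Step 3: flows [2->0,0->3,0=4,1->2,2->4] -> levels [4 5 4 3 5]
Step 4: flows [0=2,0->3,4->0,1->2,4->2] -> levels [4 4 6 4 3]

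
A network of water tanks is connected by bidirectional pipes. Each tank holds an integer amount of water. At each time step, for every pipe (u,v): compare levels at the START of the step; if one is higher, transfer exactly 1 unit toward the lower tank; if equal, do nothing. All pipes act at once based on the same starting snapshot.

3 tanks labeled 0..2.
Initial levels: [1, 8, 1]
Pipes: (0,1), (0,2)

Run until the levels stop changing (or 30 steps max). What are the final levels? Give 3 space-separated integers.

Step 1: flows [1->0,0=2] -> levels [2 7 1]
Step 2: flows [1->0,0->2] -> levels [2 6 2]
Step 3: flows [1->0,0=2] -> levels [3 5 2]
Step 4: flows [1->0,0->2] -> levels [3 4 3]
Step 5: flows [1->0,0=2] -> levels [4 3 3]
Step 6: flows [0->1,0->2] -> levels [2 4 4]
Step 7: flows [1->0,2->0] -> levels [4 3 3]
  -> period-2 cycle: step 7 state = step 5 state; never stabilizes
  -> state at step 30: (30-5) mod 2 = 1, same as step 6 -> [2 4 4]

Answer: 2 4 4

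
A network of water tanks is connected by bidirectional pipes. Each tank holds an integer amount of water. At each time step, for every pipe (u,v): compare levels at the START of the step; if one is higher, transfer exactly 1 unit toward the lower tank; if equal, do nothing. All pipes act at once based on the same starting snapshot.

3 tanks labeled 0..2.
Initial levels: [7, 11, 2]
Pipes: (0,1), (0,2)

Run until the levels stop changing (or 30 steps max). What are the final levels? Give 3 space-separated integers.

Answer: 8 6 6

Derivation:
Step 1: flows [1->0,0->2] -> levels [7 10 3]
Step 2: flows [1->0,0->2] -> levels [7 9 4]
Step 3: flows [1->0,0->2] -> levels [7 8 5]
Step 4: flows [1->0,0->2] -> levels [7 7 6]
Step 5: flows [0=1,0->2] -> levels [6 7 7]
Step 6: flows [1->0,2->0] -> levels [8 6 6]
Step 7: flows [0->1,0->2] -> levels [6 7 7]
  -> period-2 cycle: step 7 state = step 5 state; never stabilizes
  -> state at step 30: (30-5) mod 2 = 1, same as step 6 -> [8 6 6]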